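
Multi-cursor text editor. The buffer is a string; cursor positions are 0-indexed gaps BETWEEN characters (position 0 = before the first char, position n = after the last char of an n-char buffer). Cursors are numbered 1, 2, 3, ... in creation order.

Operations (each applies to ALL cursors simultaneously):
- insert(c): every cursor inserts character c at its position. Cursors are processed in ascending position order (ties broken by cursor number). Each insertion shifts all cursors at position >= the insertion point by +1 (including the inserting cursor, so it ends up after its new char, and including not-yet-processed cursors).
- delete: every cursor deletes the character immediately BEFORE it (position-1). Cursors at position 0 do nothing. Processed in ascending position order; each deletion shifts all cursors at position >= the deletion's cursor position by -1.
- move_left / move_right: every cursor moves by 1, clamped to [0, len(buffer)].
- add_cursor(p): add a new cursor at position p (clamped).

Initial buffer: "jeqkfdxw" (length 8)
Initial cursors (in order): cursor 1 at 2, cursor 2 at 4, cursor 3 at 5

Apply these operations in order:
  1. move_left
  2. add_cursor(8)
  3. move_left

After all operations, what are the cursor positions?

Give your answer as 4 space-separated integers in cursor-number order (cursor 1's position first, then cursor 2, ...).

Answer: 0 2 3 7

Derivation:
After op 1 (move_left): buffer="jeqkfdxw" (len 8), cursors c1@1 c2@3 c3@4, authorship ........
After op 2 (add_cursor(8)): buffer="jeqkfdxw" (len 8), cursors c1@1 c2@3 c3@4 c4@8, authorship ........
After op 3 (move_left): buffer="jeqkfdxw" (len 8), cursors c1@0 c2@2 c3@3 c4@7, authorship ........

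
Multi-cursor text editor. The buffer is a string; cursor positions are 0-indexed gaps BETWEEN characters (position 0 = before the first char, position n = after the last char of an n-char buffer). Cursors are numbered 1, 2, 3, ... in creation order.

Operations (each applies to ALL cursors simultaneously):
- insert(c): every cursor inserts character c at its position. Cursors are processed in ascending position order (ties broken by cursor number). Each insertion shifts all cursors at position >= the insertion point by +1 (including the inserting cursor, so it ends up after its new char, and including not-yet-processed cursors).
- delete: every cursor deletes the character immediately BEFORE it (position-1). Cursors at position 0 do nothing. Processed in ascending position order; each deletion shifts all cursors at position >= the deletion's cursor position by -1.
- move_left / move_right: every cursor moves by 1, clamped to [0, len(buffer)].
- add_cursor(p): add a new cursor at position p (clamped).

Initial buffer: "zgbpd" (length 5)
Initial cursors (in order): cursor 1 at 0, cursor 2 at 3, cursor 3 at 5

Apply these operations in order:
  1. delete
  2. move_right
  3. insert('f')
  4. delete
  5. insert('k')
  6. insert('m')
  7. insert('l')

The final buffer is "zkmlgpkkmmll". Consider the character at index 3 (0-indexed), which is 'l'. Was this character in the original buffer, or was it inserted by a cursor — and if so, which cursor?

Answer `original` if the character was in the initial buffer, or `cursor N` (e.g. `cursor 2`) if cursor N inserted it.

Answer: cursor 1

Derivation:
After op 1 (delete): buffer="zgp" (len 3), cursors c1@0 c2@2 c3@3, authorship ...
After op 2 (move_right): buffer="zgp" (len 3), cursors c1@1 c2@3 c3@3, authorship ...
After op 3 (insert('f')): buffer="zfgpff" (len 6), cursors c1@2 c2@6 c3@6, authorship .1..23
After op 4 (delete): buffer="zgp" (len 3), cursors c1@1 c2@3 c3@3, authorship ...
After op 5 (insert('k')): buffer="zkgpkk" (len 6), cursors c1@2 c2@6 c3@6, authorship .1..23
After op 6 (insert('m')): buffer="zkmgpkkmm" (len 9), cursors c1@3 c2@9 c3@9, authorship .11..2323
After op 7 (insert('l')): buffer="zkmlgpkkmmll" (len 12), cursors c1@4 c2@12 c3@12, authorship .111..232323
Authorship (.=original, N=cursor N): . 1 1 1 . . 2 3 2 3 2 3
Index 3: author = 1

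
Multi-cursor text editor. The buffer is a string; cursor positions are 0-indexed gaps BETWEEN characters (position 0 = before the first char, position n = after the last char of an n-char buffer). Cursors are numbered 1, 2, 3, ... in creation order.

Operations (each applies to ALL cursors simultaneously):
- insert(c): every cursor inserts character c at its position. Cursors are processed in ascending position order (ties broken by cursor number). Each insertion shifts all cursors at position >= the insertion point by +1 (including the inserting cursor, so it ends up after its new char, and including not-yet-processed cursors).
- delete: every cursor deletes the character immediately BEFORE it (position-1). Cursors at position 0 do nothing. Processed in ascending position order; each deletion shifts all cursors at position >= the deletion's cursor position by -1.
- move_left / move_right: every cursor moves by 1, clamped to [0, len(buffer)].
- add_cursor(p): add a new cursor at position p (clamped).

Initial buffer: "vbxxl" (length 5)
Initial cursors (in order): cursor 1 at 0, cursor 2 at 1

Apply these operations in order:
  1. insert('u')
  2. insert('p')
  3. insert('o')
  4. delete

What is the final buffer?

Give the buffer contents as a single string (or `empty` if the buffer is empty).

Answer: upvupbxxl

Derivation:
After op 1 (insert('u')): buffer="uvubxxl" (len 7), cursors c1@1 c2@3, authorship 1.2....
After op 2 (insert('p')): buffer="upvupbxxl" (len 9), cursors c1@2 c2@5, authorship 11.22....
After op 3 (insert('o')): buffer="upovupobxxl" (len 11), cursors c1@3 c2@7, authorship 111.222....
After op 4 (delete): buffer="upvupbxxl" (len 9), cursors c1@2 c2@5, authorship 11.22....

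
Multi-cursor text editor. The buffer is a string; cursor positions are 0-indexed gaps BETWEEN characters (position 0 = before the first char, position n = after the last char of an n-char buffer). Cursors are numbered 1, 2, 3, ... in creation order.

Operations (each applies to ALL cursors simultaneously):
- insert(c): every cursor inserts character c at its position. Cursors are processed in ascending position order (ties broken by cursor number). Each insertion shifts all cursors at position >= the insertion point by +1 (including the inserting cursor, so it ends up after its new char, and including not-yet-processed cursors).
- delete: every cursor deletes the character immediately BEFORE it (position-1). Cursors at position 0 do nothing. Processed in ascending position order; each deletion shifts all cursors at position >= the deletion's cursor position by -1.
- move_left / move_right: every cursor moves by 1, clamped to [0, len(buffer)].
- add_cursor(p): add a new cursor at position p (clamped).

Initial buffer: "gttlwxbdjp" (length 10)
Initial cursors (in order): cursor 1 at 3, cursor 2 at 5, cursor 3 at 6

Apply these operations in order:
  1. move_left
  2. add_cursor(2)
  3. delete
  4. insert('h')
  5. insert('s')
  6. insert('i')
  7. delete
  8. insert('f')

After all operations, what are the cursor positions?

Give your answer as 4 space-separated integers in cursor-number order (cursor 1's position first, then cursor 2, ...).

Answer: 6 13 13 6

Derivation:
After op 1 (move_left): buffer="gttlwxbdjp" (len 10), cursors c1@2 c2@4 c3@5, authorship ..........
After op 2 (add_cursor(2)): buffer="gttlwxbdjp" (len 10), cursors c1@2 c4@2 c2@4 c3@5, authorship ..........
After op 3 (delete): buffer="txbdjp" (len 6), cursors c1@0 c4@0 c2@1 c3@1, authorship ......
After op 4 (insert('h')): buffer="hhthhxbdjp" (len 10), cursors c1@2 c4@2 c2@5 c3@5, authorship 14.23.....
After op 5 (insert('s')): buffer="hhssthhssxbdjp" (len 14), cursors c1@4 c4@4 c2@9 c3@9, authorship 1414.2323.....
After op 6 (insert('i')): buffer="hhssiithhssiixbdjp" (len 18), cursors c1@6 c4@6 c2@13 c3@13, authorship 141414.232323.....
After op 7 (delete): buffer="hhssthhssxbdjp" (len 14), cursors c1@4 c4@4 c2@9 c3@9, authorship 1414.2323.....
After op 8 (insert('f')): buffer="hhssffthhssffxbdjp" (len 18), cursors c1@6 c4@6 c2@13 c3@13, authorship 141414.232323.....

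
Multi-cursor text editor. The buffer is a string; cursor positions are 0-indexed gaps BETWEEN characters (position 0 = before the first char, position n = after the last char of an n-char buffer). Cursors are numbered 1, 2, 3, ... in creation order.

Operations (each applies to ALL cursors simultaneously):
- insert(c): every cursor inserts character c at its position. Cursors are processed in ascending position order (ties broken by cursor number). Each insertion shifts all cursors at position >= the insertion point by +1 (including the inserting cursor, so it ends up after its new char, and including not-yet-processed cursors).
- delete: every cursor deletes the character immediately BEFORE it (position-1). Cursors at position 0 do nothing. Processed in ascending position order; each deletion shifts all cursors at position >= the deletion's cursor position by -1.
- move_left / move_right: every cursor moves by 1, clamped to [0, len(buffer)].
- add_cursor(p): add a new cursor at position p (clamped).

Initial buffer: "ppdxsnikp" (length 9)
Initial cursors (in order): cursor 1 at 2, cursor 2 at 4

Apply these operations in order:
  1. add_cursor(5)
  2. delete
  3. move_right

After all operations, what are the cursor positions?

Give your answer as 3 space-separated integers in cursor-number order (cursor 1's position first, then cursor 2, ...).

After op 1 (add_cursor(5)): buffer="ppdxsnikp" (len 9), cursors c1@2 c2@4 c3@5, authorship .........
After op 2 (delete): buffer="pdnikp" (len 6), cursors c1@1 c2@2 c3@2, authorship ......
After op 3 (move_right): buffer="pdnikp" (len 6), cursors c1@2 c2@3 c3@3, authorship ......

Answer: 2 3 3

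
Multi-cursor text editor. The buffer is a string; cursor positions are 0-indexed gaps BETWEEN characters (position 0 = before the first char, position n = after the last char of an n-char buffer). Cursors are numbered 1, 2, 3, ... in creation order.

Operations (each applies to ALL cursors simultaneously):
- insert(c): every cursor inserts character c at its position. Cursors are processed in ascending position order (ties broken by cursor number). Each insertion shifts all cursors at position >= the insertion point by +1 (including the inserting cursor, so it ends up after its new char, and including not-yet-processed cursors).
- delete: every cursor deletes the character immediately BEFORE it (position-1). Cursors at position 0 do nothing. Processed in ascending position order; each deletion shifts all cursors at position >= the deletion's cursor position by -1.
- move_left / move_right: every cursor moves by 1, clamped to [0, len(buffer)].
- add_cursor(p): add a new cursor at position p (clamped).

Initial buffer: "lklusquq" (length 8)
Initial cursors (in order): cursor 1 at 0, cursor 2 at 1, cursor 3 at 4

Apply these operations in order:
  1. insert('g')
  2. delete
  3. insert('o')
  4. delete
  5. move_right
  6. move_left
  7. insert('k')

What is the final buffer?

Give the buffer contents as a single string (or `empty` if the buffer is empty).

After op 1 (insert('g')): buffer="glgklugsquq" (len 11), cursors c1@1 c2@3 c3@7, authorship 1.2...3....
After op 2 (delete): buffer="lklusquq" (len 8), cursors c1@0 c2@1 c3@4, authorship ........
After op 3 (insert('o')): buffer="olokluosquq" (len 11), cursors c1@1 c2@3 c3@7, authorship 1.2...3....
After op 4 (delete): buffer="lklusquq" (len 8), cursors c1@0 c2@1 c3@4, authorship ........
After op 5 (move_right): buffer="lklusquq" (len 8), cursors c1@1 c2@2 c3@5, authorship ........
After op 6 (move_left): buffer="lklusquq" (len 8), cursors c1@0 c2@1 c3@4, authorship ........
After op 7 (insert('k')): buffer="klkkluksquq" (len 11), cursors c1@1 c2@3 c3@7, authorship 1.2...3....

Answer: klkkluksquq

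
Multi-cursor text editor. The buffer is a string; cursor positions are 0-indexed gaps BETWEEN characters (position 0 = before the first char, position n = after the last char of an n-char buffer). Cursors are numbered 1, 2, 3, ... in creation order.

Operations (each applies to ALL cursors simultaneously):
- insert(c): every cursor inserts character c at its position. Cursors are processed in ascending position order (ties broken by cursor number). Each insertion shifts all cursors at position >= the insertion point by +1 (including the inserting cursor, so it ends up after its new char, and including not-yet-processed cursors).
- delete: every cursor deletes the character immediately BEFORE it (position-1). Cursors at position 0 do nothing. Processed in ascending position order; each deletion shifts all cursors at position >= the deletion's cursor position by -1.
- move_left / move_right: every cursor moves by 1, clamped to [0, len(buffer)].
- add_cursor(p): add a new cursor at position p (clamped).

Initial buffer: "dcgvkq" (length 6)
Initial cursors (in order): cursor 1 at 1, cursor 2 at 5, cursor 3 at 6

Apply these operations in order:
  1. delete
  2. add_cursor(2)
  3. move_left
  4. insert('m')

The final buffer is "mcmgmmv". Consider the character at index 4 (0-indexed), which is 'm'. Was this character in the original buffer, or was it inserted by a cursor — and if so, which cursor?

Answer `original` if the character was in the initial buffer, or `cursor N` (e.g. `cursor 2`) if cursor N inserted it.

After op 1 (delete): buffer="cgv" (len 3), cursors c1@0 c2@3 c3@3, authorship ...
After op 2 (add_cursor(2)): buffer="cgv" (len 3), cursors c1@0 c4@2 c2@3 c3@3, authorship ...
After op 3 (move_left): buffer="cgv" (len 3), cursors c1@0 c4@1 c2@2 c3@2, authorship ...
After op 4 (insert('m')): buffer="mcmgmmv" (len 7), cursors c1@1 c4@3 c2@6 c3@6, authorship 1.4.23.
Authorship (.=original, N=cursor N): 1 . 4 . 2 3 .
Index 4: author = 2

Answer: cursor 2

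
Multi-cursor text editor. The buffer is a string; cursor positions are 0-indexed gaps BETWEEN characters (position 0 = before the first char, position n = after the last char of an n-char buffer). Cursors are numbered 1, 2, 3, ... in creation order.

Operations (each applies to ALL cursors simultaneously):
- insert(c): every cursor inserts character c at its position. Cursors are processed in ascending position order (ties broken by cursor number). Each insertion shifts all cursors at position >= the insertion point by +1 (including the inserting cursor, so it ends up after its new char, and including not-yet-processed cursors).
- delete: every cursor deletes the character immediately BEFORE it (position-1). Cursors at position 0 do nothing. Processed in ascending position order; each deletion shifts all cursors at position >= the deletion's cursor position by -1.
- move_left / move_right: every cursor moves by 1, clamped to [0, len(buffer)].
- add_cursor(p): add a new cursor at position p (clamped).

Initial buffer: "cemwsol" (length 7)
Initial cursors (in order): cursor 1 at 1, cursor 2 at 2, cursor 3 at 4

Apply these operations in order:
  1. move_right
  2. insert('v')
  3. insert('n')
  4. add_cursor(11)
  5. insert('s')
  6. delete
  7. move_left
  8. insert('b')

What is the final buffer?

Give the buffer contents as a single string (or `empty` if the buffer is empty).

After op 1 (move_right): buffer="cemwsol" (len 7), cursors c1@2 c2@3 c3@5, authorship .......
After op 2 (insert('v')): buffer="cevmvwsvol" (len 10), cursors c1@3 c2@5 c3@8, authorship ..1.2..3..
After op 3 (insert('n')): buffer="cevnmvnwsvnol" (len 13), cursors c1@4 c2@7 c3@11, authorship ..11.22..33..
After op 4 (add_cursor(11)): buffer="cevnmvnwsvnol" (len 13), cursors c1@4 c2@7 c3@11 c4@11, authorship ..11.22..33..
After op 5 (insert('s')): buffer="cevnsmvnswsvnssol" (len 17), cursors c1@5 c2@9 c3@15 c4@15, authorship ..111.222..3334..
After op 6 (delete): buffer="cevnmvnwsvnol" (len 13), cursors c1@4 c2@7 c3@11 c4@11, authorship ..11.22..33..
After op 7 (move_left): buffer="cevnmvnwsvnol" (len 13), cursors c1@3 c2@6 c3@10 c4@10, authorship ..11.22..33..
After op 8 (insert('b')): buffer="cevbnmvbnwsvbbnol" (len 17), cursors c1@4 c2@8 c3@14 c4@14, authorship ..111.222..3343..

Answer: cevbnmvbnwsvbbnol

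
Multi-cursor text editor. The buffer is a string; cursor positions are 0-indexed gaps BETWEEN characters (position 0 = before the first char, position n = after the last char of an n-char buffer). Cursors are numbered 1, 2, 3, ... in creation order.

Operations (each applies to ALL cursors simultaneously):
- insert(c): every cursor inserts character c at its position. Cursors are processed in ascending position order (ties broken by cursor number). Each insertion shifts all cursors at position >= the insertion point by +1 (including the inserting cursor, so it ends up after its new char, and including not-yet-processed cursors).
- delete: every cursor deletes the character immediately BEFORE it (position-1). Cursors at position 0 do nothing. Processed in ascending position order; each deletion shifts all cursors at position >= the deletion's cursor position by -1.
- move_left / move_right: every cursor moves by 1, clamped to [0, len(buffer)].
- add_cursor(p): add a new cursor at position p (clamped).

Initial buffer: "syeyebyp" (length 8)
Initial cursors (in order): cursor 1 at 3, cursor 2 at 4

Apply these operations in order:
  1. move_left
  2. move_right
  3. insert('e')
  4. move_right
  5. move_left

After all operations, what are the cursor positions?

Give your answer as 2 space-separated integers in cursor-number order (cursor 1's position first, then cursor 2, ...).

Answer: 4 6

Derivation:
After op 1 (move_left): buffer="syeyebyp" (len 8), cursors c1@2 c2@3, authorship ........
After op 2 (move_right): buffer="syeyebyp" (len 8), cursors c1@3 c2@4, authorship ........
After op 3 (insert('e')): buffer="syeeyeebyp" (len 10), cursors c1@4 c2@6, authorship ...1.2....
After op 4 (move_right): buffer="syeeyeebyp" (len 10), cursors c1@5 c2@7, authorship ...1.2....
After op 5 (move_left): buffer="syeeyeebyp" (len 10), cursors c1@4 c2@6, authorship ...1.2....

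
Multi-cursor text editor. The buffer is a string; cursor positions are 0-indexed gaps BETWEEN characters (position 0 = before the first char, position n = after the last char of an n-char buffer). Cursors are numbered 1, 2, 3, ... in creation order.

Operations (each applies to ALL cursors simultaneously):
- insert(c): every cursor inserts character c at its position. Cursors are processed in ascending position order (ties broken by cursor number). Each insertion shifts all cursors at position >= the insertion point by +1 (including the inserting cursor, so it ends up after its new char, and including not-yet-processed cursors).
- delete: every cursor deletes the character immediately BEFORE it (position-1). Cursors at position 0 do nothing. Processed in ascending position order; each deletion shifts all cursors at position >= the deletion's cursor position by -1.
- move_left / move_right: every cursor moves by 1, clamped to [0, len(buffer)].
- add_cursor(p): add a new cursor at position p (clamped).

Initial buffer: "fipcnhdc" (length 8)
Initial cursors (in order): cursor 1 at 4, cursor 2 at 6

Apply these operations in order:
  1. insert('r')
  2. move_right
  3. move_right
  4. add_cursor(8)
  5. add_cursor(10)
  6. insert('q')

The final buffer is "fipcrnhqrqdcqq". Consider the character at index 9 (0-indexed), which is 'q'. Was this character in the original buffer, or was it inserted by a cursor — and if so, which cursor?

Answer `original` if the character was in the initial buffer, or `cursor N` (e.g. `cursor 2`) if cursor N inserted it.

Answer: cursor 3

Derivation:
After op 1 (insert('r')): buffer="fipcrnhrdc" (len 10), cursors c1@5 c2@8, authorship ....1..2..
After op 2 (move_right): buffer="fipcrnhrdc" (len 10), cursors c1@6 c2@9, authorship ....1..2..
After op 3 (move_right): buffer="fipcrnhrdc" (len 10), cursors c1@7 c2@10, authorship ....1..2..
After op 4 (add_cursor(8)): buffer="fipcrnhrdc" (len 10), cursors c1@7 c3@8 c2@10, authorship ....1..2..
After op 5 (add_cursor(10)): buffer="fipcrnhrdc" (len 10), cursors c1@7 c3@8 c2@10 c4@10, authorship ....1..2..
After op 6 (insert('q')): buffer="fipcrnhqrqdcqq" (len 14), cursors c1@8 c3@10 c2@14 c4@14, authorship ....1..123..24
Authorship (.=original, N=cursor N): . . . . 1 . . 1 2 3 . . 2 4
Index 9: author = 3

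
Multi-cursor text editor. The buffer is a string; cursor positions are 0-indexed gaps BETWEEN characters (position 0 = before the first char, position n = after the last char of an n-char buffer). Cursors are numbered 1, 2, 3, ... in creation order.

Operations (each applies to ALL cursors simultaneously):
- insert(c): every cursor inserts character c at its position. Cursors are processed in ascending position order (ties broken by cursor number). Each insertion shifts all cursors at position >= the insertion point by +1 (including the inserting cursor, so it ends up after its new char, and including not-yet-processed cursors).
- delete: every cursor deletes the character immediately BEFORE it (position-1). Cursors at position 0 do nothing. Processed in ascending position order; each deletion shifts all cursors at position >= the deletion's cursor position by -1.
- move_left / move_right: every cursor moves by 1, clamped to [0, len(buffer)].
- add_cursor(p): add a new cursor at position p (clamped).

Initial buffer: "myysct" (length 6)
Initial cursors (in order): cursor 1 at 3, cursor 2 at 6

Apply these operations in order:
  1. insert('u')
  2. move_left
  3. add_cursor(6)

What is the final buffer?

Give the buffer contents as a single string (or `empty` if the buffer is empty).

Answer: myyusctu

Derivation:
After op 1 (insert('u')): buffer="myyusctu" (len 8), cursors c1@4 c2@8, authorship ...1...2
After op 2 (move_left): buffer="myyusctu" (len 8), cursors c1@3 c2@7, authorship ...1...2
After op 3 (add_cursor(6)): buffer="myyusctu" (len 8), cursors c1@3 c3@6 c2@7, authorship ...1...2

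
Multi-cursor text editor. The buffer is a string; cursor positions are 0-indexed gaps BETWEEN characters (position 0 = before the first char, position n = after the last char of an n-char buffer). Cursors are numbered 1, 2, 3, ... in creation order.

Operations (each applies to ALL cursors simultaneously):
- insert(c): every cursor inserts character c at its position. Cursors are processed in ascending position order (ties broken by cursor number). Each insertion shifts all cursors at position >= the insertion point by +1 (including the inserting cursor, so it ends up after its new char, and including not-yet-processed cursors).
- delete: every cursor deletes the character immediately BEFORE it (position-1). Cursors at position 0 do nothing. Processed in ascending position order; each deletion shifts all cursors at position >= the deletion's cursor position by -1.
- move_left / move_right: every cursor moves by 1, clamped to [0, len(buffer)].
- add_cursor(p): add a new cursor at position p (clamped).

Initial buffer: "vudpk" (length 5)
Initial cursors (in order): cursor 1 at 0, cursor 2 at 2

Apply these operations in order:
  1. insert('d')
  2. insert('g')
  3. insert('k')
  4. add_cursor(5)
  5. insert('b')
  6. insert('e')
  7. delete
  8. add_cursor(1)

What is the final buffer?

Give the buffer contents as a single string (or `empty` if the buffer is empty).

After op 1 (insert('d')): buffer="dvuddpk" (len 7), cursors c1@1 c2@4, authorship 1..2...
After op 2 (insert('g')): buffer="dgvudgdpk" (len 9), cursors c1@2 c2@6, authorship 11..22...
After op 3 (insert('k')): buffer="dgkvudgkdpk" (len 11), cursors c1@3 c2@8, authorship 111..222...
After op 4 (add_cursor(5)): buffer="dgkvudgkdpk" (len 11), cursors c1@3 c3@5 c2@8, authorship 111..222...
After op 5 (insert('b')): buffer="dgkbvubdgkbdpk" (len 14), cursors c1@4 c3@7 c2@11, authorship 1111..32222...
After op 6 (insert('e')): buffer="dgkbevubedgkbedpk" (len 17), cursors c1@5 c3@9 c2@14, authorship 11111..3322222...
After op 7 (delete): buffer="dgkbvubdgkbdpk" (len 14), cursors c1@4 c3@7 c2@11, authorship 1111..32222...
After op 8 (add_cursor(1)): buffer="dgkbvubdgkbdpk" (len 14), cursors c4@1 c1@4 c3@7 c2@11, authorship 1111..32222...

Answer: dgkbvubdgkbdpk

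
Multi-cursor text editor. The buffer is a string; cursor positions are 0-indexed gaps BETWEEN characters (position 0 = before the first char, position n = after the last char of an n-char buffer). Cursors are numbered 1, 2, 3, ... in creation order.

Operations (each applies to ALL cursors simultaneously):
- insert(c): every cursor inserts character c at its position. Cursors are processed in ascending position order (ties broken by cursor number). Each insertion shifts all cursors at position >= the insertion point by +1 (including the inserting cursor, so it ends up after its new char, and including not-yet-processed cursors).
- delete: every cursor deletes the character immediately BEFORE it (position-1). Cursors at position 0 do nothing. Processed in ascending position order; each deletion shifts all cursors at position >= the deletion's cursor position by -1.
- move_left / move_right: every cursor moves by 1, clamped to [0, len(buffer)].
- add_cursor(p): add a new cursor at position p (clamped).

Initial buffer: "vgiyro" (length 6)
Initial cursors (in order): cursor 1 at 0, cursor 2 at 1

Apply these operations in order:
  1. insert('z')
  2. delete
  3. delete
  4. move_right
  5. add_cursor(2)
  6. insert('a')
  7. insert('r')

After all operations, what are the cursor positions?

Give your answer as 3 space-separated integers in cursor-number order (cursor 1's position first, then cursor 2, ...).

After op 1 (insert('z')): buffer="zvzgiyro" (len 8), cursors c1@1 c2@3, authorship 1.2.....
After op 2 (delete): buffer="vgiyro" (len 6), cursors c1@0 c2@1, authorship ......
After op 3 (delete): buffer="giyro" (len 5), cursors c1@0 c2@0, authorship .....
After op 4 (move_right): buffer="giyro" (len 5), cursors c1@1 c2@1, authorship .....
After op 5 (add_cursor(2)): buffer="giyro" (len 5), cursors c1@1 c2@1 c3@2, authorship .....
After op 6 (insert('a')): buffer="gaaiayro" (len 8), cursors c1@3 c2@3 c3@5, authorship .12.3...
After op 7 (insert('r')): buffer="gaarriaryro" (len 11), cursors c1@5 c2@5 c3@8, authorship .1212.33...

Answer: 5 5 8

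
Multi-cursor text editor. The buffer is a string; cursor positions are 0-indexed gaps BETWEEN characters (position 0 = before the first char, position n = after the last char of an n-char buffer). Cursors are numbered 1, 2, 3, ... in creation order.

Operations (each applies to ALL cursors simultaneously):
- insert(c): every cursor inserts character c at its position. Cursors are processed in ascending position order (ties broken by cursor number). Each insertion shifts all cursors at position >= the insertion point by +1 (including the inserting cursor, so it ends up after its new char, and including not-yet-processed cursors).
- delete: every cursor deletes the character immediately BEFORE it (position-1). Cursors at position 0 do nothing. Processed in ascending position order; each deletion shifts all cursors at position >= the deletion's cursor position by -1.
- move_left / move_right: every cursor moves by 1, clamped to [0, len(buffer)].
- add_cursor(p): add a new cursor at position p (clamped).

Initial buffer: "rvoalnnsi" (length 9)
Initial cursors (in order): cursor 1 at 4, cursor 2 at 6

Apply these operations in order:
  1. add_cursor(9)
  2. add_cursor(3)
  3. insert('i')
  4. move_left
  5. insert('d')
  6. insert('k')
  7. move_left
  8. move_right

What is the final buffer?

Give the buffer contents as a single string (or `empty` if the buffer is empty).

Answer: rvodkiadkilndkinsidki

Derivation:
After op 1 (add_cursor(9)): buffer="rvoalnnsi" (len 9), cursors c1@4 c2@6 c3@9, authorship .........
After op 2 (add_cursor(3)): buffer="rvoalnnsi" (len 9), cursors c4@3 c1@4 c2@6 c3@9, authorship .........
After op 3 (insert('i')): buffer="rvoiailninsii" (len 13), cursors c4@4 c1@6 c2@9 c3@13, authorship ...4.1..2...3
After op 4 (move_left): buffer="rvoiailninsii" (len 13), cursors c4@3 c1@5 c2@8 c3@12, authorship ...4.1..2...3
After op 5 (insert('d')): buffer="rvodiadilndinsidi" (len 17), cursors c4@4 c1@7 c2@11 c3@16, authorship ...44.11..22...33
After op 6 (insert('k')): buffer="rvodkiadkilndkinsidki" (len 21), cursors c4@5 c1@9 c2@14 c3@20, authorship ...444.111..222...333
After op 7 (move_left): buffer="rvodkiadkilndkinsidki" (len 21), cursors c4@4 c1@8 c2@13 c3@19, authorship ...444.111..222...333
After op 8 (move_right): buffer="rvodkiadkilndkinsidki" (len 21), cursors c4@5 c1@9 c2@14 c3@20, authorship ...444.111..222...333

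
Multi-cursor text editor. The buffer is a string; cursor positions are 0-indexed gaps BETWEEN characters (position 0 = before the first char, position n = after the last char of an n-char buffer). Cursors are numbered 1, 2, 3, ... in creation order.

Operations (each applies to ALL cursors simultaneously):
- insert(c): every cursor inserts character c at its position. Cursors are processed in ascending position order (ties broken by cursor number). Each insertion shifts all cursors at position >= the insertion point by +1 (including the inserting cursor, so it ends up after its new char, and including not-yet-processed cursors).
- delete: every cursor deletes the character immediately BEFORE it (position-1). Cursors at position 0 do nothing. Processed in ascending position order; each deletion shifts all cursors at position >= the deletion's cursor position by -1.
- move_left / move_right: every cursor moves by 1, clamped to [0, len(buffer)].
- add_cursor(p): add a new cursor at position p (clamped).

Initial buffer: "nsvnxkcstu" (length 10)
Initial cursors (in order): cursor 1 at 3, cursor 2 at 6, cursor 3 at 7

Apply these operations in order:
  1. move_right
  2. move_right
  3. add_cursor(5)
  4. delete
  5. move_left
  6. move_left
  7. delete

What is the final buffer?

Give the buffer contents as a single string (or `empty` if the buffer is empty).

After op 1 (move_right): buffer="nsvnxkcstu" (len 10), cursors c1@4 c2@7 c3@8, authorship ..........
After op 2 (move_right): buffer="nsvnxkcstu" (len 10), cursors c1@5 c2@8 c3@9, authorship ..........
After op 3 (add_cursor(5)): buffer="nsvnxkcstu" (len 10), cursors c1@5 c4@5 c2@8 c3@9, authorship ..........
After op 4 (delete): buffer="nsvkcu" (len 6), cursors c1@3 c4@3 c2@5 c3@5, authorship ......
After op 5 (move_left): buffer="nsvkcu" (len 6), cursors c1@2 c4@2 c2@4 c3@4, authorship ......
After op 6 (move_left): buffer="nsvkcu" (len 6), cursors c1@1 c4@1 c2@3 c3@3, authorship ......
After op 7 (delete): buffer="kcu" (len 3), cursors c1@0 c2@0 c3@0 c4@0, authorship ...

Answer: kcu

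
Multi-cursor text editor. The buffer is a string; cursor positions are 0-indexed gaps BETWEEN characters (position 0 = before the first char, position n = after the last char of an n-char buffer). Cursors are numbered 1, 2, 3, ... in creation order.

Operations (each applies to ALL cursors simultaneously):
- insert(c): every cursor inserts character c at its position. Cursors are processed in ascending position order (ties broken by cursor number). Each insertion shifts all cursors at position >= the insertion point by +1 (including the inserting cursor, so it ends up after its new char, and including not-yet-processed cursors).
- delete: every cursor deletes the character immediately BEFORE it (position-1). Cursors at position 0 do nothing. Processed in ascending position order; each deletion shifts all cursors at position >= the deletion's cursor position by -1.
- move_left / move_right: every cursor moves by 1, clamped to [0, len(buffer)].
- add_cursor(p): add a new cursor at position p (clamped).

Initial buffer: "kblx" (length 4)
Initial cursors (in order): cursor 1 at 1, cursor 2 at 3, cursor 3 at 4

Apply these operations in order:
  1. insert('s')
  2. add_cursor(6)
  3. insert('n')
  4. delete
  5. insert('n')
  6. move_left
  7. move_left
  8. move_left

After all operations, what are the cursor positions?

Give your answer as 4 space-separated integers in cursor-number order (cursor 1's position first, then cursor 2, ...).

After op 1 (insert('s')): buffer="ksblsxs" (len 7), cursors c1@2 c2@5 c3@7, authorship .1..2.3
After op 2 (add_cursor(6)): buffer="ksblsxs" (len 7), cursors c1@2 c2@5 c4@6 c3@7, authorship .1..2.3
After op 3 (insert('n')): buffer="ksnblsnxnsn" (len 11), cursors c1@3 c2@7 c4@9 c3@11, authorship .11..22.433
After op 4 (delete): buffer="ksblsxs" (len 7), cursors c1@2 c2@5 c4@6 c3@7, authorship .1..2.3
After op 5 (insert('n')): buffer="ksnblsnxnsn" (len 11), cursors c1@3 c2@7 c4@9 c3@11, authorship .11..22.433
After op 6 (move_left): buffer="ksnblsnxnsn" (len 11), cursors c1@2 c2@6 c4@8 c3@10, authorship .11..22.433
After op 7 (move_left): buffer="ksnblsnxnsn" (len 11), cursors c1@1 c2@5 c4@7 c3@9, authorship .11..22.433
After op 8 (move_left): buffer="ksnblsnxnsn" (len 11), cursors c1@0 c2@4 c4@6 c3@8, authorship .11..22.433

Answer: 0 4 8 6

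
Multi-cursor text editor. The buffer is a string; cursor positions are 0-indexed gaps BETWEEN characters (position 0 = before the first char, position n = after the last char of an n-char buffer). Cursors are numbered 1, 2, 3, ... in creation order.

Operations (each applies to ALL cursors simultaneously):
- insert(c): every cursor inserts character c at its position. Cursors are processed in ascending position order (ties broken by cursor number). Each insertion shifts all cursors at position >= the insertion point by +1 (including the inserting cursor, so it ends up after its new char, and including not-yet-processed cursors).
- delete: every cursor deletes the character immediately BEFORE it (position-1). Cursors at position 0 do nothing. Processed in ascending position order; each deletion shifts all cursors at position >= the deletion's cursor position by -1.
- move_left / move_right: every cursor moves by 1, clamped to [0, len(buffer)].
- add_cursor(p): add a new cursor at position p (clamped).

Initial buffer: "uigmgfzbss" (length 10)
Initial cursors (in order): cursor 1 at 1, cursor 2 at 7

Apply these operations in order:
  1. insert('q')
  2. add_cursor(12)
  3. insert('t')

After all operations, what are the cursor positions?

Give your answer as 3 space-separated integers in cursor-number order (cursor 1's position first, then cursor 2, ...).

After op 1 (insert('q')): buffer="uqigmgfzqbss" (len 12), cursors c1@2 c2@9, authorship .1......2...
After op 2 (add_cursor(12)): buffer="uqigmgfzqbss" (len 12), cursors c1@2 c2@9 c3@12, authorship .1......2...
After op 3 (insert('t')): buffer="uqtigmgfzqtbsst" (len 15), cursors c1@3 c2@11 c3@15, authorship .11......22...3

Answer: 3 11 15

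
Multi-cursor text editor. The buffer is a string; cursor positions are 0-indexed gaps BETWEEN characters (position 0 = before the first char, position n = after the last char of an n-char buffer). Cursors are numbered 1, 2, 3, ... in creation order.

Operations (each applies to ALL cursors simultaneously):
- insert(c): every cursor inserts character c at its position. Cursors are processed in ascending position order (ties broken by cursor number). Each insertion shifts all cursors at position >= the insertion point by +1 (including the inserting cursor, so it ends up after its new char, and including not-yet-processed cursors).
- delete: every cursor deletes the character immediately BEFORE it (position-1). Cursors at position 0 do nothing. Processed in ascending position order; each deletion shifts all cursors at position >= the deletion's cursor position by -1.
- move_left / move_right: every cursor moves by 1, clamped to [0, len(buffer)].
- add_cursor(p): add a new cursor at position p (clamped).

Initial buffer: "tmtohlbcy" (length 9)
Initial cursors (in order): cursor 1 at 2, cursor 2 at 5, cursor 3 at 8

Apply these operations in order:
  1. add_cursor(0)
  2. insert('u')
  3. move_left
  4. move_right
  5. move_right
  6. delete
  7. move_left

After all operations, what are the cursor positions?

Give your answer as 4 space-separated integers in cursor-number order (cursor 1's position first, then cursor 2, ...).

After op 1 (add_cursor(0)): buffer="tmtohlbcy" (len 9), cursors c4@0 c1@2 c2@5 c3@8, authorship .........
After op 2 (insert('u')): buffer="utmutohulbcuy" (len 13), cursors c4@1 c1@4 c2@8 c3@12, authorship 4..1...2...3.
After op 3 (move_left): buffer="utmutohulbcuy" (len 13), cursors c4@0 c1@3 c2@7 c3@11, authorship 4..1...2...3.
After op 4 (move_right): buffer="utmutohulbcuy" (len 13), cursors c4@1 c1@4 c2@8 c3@12, authorship 4..1...2...3.
After op 5 (move_right): buffer="utmutohulbcuy" (len 13), cursors c4@2 c1@5 c2@9 c3@13, authorship 4..1...2...3.
After op 6 (delete): buffer="umuohubcu" (len 9), cursors c4@1 c1@3 c2@6 c3@9, authorship 4.1..2..3
After op 7 (move_left): buffer="umuohubcu" (len 9), cursors c4@0 c1@2 c2@5 c3@8, authorship 4.1..2..3

Answer: 2 5 8 0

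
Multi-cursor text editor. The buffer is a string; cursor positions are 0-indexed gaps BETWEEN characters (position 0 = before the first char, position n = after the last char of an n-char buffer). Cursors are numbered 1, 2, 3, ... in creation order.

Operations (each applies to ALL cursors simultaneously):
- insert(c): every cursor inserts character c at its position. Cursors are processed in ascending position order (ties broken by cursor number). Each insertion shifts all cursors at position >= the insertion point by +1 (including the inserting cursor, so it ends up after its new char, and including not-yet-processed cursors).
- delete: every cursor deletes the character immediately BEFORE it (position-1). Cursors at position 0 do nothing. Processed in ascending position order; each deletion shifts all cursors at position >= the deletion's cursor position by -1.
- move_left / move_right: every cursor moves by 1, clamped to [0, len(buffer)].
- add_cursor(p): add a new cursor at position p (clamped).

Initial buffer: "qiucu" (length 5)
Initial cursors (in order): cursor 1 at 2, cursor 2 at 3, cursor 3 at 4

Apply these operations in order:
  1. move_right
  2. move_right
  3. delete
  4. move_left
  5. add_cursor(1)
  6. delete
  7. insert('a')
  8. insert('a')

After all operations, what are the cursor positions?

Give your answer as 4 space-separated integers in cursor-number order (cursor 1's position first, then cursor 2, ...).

Answer: 8 8 8 8

Derivation:
After op 1 (move_right): buffer="qiucu" (len 5), cursors c1@3 c2@4 c3@5, authorship .....
After op 2 (move_right): buffer="qiucu" (len 5), cursors c1@4 c2@5 c3@5, authorship .....
After op 3 (delete): buffer="qi" (len 2), cursors c1@2 c2@2 c3@2, authorship ..
After op 4 (move_left): buffer="qi" (len 2), cursors c1@1 c2@1 c3@1, authorship ..
After op 5 (add_cursor(1)): buffer="qi" (len 2), cursors c1@1 c2@1 c3@1 c4@1, authorship ..
After op 6 (delete): buffer="i" (len 1), cursors c1@0 c2@0 c3@0 c4@0, authorship .
After op 7 (insert('a')): buffer="aaaai" (len 5), cursors c1@4 c2@4 c3@4 c4@4, authorship 1234.
After op 8 (insert('a')): buffer="aaaaaaaai" (len 9), cursors c1@8 c2@8 c3@8 c4@8, authorship 12341234.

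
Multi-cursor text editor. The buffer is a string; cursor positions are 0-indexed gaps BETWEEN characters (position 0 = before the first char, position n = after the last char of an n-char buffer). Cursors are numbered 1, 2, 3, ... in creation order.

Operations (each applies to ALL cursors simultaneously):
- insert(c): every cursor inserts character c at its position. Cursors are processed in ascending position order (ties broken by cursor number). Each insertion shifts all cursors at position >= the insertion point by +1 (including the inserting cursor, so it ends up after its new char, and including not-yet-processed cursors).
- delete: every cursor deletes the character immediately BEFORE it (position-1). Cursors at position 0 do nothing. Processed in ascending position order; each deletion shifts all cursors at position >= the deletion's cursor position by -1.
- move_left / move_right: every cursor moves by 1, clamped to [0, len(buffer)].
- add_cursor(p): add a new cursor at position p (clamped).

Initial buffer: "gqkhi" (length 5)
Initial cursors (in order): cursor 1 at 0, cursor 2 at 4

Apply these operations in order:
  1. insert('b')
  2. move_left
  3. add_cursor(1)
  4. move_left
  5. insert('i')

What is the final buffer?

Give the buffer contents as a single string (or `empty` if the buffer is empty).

After op 1 (insert('b')): buffer="bgqkhbi" (len 7), cursors c1@1 c2@6, authorship 1....2.
After op 2 (move_left): buffer="bgqkhbi" (len 7), cursors c1@0 c2@5, authorship 1....2.
After op 3 (add_cursor(1)): buffer="bgqkhbi" (len 7), cursors c1@0 c3@1 c2@5, authorship 1....2.
After op 4 (move_left): buffer="bgqkhbi" (len 7), cursors c1@0 c3@0 c2@4, authorship 1....2.
After op 5 (insert('i')): buffer="iibgqkihbi" (len 10), cursors c1@2 c3@2 c2@7, authorship 131...2.2.

Answer: iibgqkihbi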